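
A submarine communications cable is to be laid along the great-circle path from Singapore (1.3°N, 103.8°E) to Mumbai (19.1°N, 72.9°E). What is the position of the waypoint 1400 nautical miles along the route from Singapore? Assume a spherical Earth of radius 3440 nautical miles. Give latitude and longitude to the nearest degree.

≈ 13°N, 84°E

Write both endpoints as unit vectors p₁, p₂ with components (cos φ cos λ, cos φ sin λ, sin φ).
The central angle between the endpoints is δ = arccos(p₁·p₂) ≈ 0.613 rad (35.1°). The total great-circle distance is δ·R ≈ 0.613 × 3440 ≈ 2108 nmi, so the target fraction is f = 1400/2108 ≈ 0.664.
Interpolate at f ≈ 0.664 with slerp weights a = sin((1−f)δ)/sin δ ≈ 0.355, b = sin(fδ)/sin δ ≈ 0.688.
p = a·p₁ + b·p₂ ≈ (0.106, 0.967, 0.233); φ = arcsin(p_z) ≈ 13.49°, λ = atan2(p_y, p_x) ≈ 83.71°.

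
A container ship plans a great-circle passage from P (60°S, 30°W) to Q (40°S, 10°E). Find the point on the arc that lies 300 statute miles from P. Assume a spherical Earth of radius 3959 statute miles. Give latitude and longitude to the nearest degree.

Write both endpoints as unit vectors p₁, p₂ with components (cos φ cos λ, cos φ sin λ, sin φ).
The central angle between the endpoints is δ = arccos(p₁·p₂) ≈ 0.555 rad (31.8°). The total great-circle distance is δ·R ≈ 0.555 × 3959 ≈ 2196 mi, so the target fraction is f = 300/2196 ≈ 0.137.
Interpolate at f ≈ 0.137 with slerp weights a = sin((1−f)δ)/sin δ ≈ 0.875, b = sin(fδ)/sin δ ≈ 0.144.
p = a·p₁ + b·p₂ ≈ (0.487, -0.200, -0.850); φ = arcsin(p_z) ≈ -58.22°, λ = atan2(p_y, p_x) ≈ -22.28°.

≈ (58°S, 22°W)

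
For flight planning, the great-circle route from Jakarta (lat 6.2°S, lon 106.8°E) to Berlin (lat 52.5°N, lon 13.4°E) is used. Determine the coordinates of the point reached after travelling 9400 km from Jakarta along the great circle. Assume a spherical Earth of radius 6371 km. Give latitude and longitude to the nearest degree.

Write both endpoints as unit vectors p₁, p₂ with components (cos φ cos λ, cos φ sin λ, sin φ).
The central angle between the endpoints is δ = arccos(p₁·p₂) ≈ 1.693 rad (97.0°). The total great-circle distance is δ·R ≈ 1.693 × 6371 ≈ 10784 km, so the target fraction is f = 9400/10784 ≈ 0.872.
Interpolate at f ≈ 0.872 with slerp weights a = sin((1−f)δ)/sin δ ≈ 0.217, b = sin(fδ)/sin δ ≈ 1.003.
p = a·p₁ + b·p₂ ≈ (0.532, 0.348, 0.772); φ = arcsin(p_z) ≈ 50.55°, λ = atan2(p_y, p_x) ≈ 33.23°.

≈ lat 51°N, lon 33°E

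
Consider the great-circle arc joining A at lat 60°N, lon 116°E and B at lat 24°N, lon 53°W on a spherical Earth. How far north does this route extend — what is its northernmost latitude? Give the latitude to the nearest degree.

The great circle lies in the plane with unit normal n̂ = (p₁ × p₂)/|p₁ × p₂|.
Here n̂_z ≈ -0.088; the vertex latitude is φ_max = arccos|n̂_z| ≈ 85.0°.
Check via Clairaut: cos φ_max = |cos φ₁| · sin C = cos(60.0°)·sin(10.1°) ≈ 0.088, again giving ≈ 85.0°.

≈ 85°N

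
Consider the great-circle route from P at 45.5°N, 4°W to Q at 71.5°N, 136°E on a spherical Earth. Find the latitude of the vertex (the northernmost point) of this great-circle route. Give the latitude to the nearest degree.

≈ 80°N

The great circle lies in the plane with unit normal n̂ = (p₁ × p₂)/|p₁ × p₂|.
Here n̂_z ≈ +0.166; the vertex latitude is φ_max = arccos|n̂_z| ≈ 80.5°.
Check via Clairaut: cos φ_max = |cos φ₁| · sin C = cos(45.5°)·sin(13.7°) ≈ 0.166, again giving ≈ 80.5°.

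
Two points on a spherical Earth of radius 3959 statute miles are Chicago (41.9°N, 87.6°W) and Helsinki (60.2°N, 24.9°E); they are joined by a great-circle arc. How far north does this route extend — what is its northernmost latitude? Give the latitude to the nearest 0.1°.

≈ 67.7°N

The great circle lies in the plane with unit normal n̂ = (p₁ × p₂)/|p₁ × p₂|.
Here n̂_z ≈ +0.380; the vertex latitude is φ_max = arccos|n̂_z| ≈ 67.7°.
Check via Clairaut: cos φ_max = |cos φ₁| · sin C = cos(41.9°)·sin(30.7°) ≈ 0.380, again giving ≈ 67.7°.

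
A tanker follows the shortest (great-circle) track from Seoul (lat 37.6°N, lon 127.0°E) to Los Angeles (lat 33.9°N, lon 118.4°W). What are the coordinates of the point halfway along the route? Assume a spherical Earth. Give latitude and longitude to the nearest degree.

≈ lat 53°N, lon 174°W

The haversine formula gives a central angle δ ≈ 1.504 rad (86.2°) between the endpoints.
Interpolate at f = 1/2 with slerp weights a = sin((1−f)δ)/sin δ ≈ 0.685, b = sin(fδ)/sin δ ≈ 0.685.
p = a·p₁ + b·p₂ ≈ (-0.597, -0.067, 0.800); φ = arcsin(p_z) ≈ 53.10°, λ = atan2(p_y, p_x) ≈ -173.63°.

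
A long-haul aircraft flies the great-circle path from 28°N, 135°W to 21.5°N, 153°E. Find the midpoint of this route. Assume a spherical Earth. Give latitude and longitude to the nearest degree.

≈ 30°N, 172°W

The haversine formula gives a central angle δ ≈ 1.131 rad (64.8°) between the endpoints.
Interpolate at f = 1/2 with slerp weights a = sin((1−f)δ)/sin δ ≈ 0.592, b = sin(fδ)/sin δ ≈ 0.592.
p = a·p₁ + b·p₂ ≈ (-0.861, -0.120, 0.495); φ = arcsin(p_z) ≈ 29.67°, λ = atan2(p_y, p_x) ≈ -172.09°.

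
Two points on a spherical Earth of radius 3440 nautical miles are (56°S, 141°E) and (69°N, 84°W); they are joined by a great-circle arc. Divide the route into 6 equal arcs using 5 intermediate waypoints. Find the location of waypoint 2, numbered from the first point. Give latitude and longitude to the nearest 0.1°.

Write both endpoints as unit vectors p₁, p₂ with components (cos φ cos λ, cos φ sin λ, sin φ).
The central angle between the endpoints is δ = arccos(p₁·p₂) ≈ 2.728 rad (156.3°).
Interpolate at f = 2/6 with slerp weights a = sin((1−f)δ)/sin δ ≈ 2.412, b = sin(fδ)/sin δ ≈ 1.963.
p = a·p₁ + b·p₂ ≈ (-0.975, 0.149, -0.167); φ = arcsin(p_z) ≈ -9.60°, λ = atan2(p_y, p_x) ≈ 171.30°.

≈ (9.6°S, 171.3°E)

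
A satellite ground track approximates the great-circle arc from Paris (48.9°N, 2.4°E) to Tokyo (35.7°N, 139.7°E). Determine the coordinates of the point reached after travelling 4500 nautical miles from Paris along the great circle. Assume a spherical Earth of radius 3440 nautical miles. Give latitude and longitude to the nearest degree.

From cos δ = sin φ₁ sin φ₂ + cos φ₁ cos φ₂ cos Δλ, the central angle is δ ≈ 1.523 rad (87.3°). The total great-circle distance is δ·R ≈ 1.523 × 3440 ≈ 5240 nmi, so the target fraction is f = 4500/5240 ≈ 0.859.
Interpolate at f ≈ 0.859 with slerp weights a = sin((1−f)δ)/sin δ ≈ 0.214, b = sin(fδ)/sin δ ≈ 0.967.
p = a·p₁ + b·p₂ ≈ (-0.458, 0.514, 0.725); φ = arcsin(p_z) ≈ 46.49°, λ = atan2(p_y, p_x) ≈ 131.74°.

≈ 46°N, 132°E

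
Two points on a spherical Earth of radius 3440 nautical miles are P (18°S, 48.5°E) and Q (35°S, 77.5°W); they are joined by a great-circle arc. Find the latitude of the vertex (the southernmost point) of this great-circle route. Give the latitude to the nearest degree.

≈ 49°S

The great circle lies in the plane with unit normal n̂ = (p₁ × p₂)/|p₁ × p₂|.
Here n̂_z ≈ -0.657; the vertex latitude is φ_max = arccos|n̂_z| ≈ 49.0°.
Check via Clairaut: cos φ_max = |cos φ₁| · sin C = cos(18.0°)·sin(136.3°) ≈ 0.657, again giving ≈ 49.0°.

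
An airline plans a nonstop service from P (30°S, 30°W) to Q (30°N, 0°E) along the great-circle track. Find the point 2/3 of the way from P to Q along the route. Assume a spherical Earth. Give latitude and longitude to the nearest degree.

The haversine formula gives a central angle δ ≈ 1.160 rad (66.5°) between the endpoints.
Interpolate at f = 2/3 with slerp weights a = sin((1−f)δ)/sin δ ≈ 0.411, b = sin(fδ)/sin δ ≈ 0.762.
p = a·p₁ + b·p₂ ≈ (0.968, -0.178, 0.175); φ = arcsin(p_z) ≈ 10.10°, λ = atan2(p_y, p_x) ≈ -10.42°.

≈ (10°N, 10°W)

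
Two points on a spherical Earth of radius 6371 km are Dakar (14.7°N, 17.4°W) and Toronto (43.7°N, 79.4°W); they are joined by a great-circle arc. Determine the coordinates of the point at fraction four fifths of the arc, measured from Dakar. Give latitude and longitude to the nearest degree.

From cos δ = sin φ₁ sin φ₂ + cos φ₁ cos φ₂ cos Δλ, the central angle is δ ≈ 1.043 rad (59.8°).
Interpolate at f = 4/5 with slerp weights a = sin((1−f)δ)/sin δ ≈ 0.240, b = sin(fδ)/sin δ ≈ 0.858.
p = a·p₁ + b·p₂ ≈ (0.335, -0.679, 0.653); φ = arcsin(p_z) ≈ 40.79°, λ = atan2(p_y, p_x) ≈ -63.71°.

≈ (41°N, 64°W)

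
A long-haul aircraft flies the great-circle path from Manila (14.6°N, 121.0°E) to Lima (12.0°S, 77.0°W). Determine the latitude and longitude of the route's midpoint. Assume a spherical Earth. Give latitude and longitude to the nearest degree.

≈ 8°N, 156°W

Write both endpoints as unit vectors p₁, p₂ with components (cos φ cos λ, cos φ sin λ, sin φ).
The central angle between the endpoints is δ = arccos(p₁·p₂) ≈ 2.833 rad (162.3°).
Interpolate at f = 1/2 with slerp weights a = sin((1−f)δ)/sin δ ≈ 3.249, b = sin(fδ)/sin δ ≈ 3.249.
p = a·p₁ + b·p₂ ≈ (-0.905, -0.402, 0.143); φ = arcsin(p_z) ≈ 8.25°, λ = atan2(p_y, p_x) ≈ -156.06°.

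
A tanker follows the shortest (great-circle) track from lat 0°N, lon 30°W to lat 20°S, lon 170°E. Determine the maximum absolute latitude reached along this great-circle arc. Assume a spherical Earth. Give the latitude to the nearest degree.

The great circle lies in the plane with unit normal n̂ = (p₁ × p₂)/|p₁ × p₂|.
Here n̂_z ≈ -0.685; the vertex latitude is φ_max = arccos|n̂_z| ≈ 46.8°.
Check via Clairaut: cos φ_max = |cos φ₁| · sin C = cos(0.0°)·sin(136.8°) ≈ 0.685, again giving ≈ 46.8°.

≈ 47°S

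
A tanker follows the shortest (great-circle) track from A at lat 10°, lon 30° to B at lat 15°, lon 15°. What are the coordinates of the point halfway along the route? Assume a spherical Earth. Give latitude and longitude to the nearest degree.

The haversine formula gives a central angle δ ≈ 0.270 rad (15.5°) between the endpoints.
Interpolate at f = 1/2 with slerp weights a = sin((1−f)δ)/sin δ ≈ 0.505, b = sin(fδ)/sin δ ≈ 0.505.
p = a·p₁ + b·p₂ ≈ (0.901, 0.375, 0.218); φ = arcsin(p_z) ≈ 12.60°, λ = atan2(p_y, p_x) ≈ 22.57°.

≈ lat 13°, lon 23°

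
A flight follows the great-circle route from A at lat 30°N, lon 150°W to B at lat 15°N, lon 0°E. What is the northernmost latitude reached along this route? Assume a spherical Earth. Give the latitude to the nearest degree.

The great circle lies in the plane with unit normal n̂ = (p₁ × p₂)/|p₁ × p₂|.
Here n̂_z ≈ +0.520; the vertex latitude is φ_max = arccos|n̂_z| ≈ 58.6°.
Check via Clairaut: cos φ_max = |cos φ₁| · sin C = cos(30.0°)·sin(36.9°) ≈ 0.520, again giving ≈ 58.6°.

≈ 59°N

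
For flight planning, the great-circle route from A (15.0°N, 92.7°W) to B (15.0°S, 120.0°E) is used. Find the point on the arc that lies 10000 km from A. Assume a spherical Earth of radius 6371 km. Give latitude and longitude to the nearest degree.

≈ (4°S, 178°E)

Convert each endpoint to a unit vector on the sphere (x = cos φ cos λ, y = cos φ sin λ, z = sin φ).
The central angle between the endpoints is δ = arccos(p₁·p₂) ≈ 2.591 rad (148.4°). The total great-circle distance is δ·R ≈ 2.591 × 6371 ≈ 16506 km, so the target fraction is f = 10000/16506 ≈ 0.606.
Interpolate at f ≈ 0.606 with slerp weights a = sin((1−f)δ)/sin δ ≈ 1.629, b = sin(fδ)/sin δ ≈ 1.911.
p = a·p₁ + b·p₂ ≈ (-0.997, 0.026, -0.073); φ = arcsin(p_z) ≈ -4.18°, λ = atan2(p_y, p_x) ≈ 178.49°.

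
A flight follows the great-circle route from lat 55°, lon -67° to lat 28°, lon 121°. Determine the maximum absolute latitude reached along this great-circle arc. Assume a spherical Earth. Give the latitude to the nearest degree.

≈ 86°

The great circle lies in the plane with unit normal n̂ = (p₁ × p₂)/|p₁ × p₂|.
Here n̂_z ≈ -0.071; the vertex latitude is φ_max = arccos|n̂_z| ≈ 85.9°.
Check via Clairaut: cos φ_max = |cos φ₁| · sin C = cos(55.0°)·sin(7.1°) ≈ 0.071, again giving ≈ 85.9°.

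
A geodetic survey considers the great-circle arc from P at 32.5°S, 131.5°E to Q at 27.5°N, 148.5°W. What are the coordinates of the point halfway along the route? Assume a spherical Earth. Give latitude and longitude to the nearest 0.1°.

The haversine formula gives a central angle δ ≈ 1.689 rad (96.8°) between the endpoints.
Interpolate at f = 1/2 with slerp weights a = sin((1−f)δ)/sin δ ≈ 0.753, b = sin(fδ)/sin δ ≈ 0.753.
p = a·p₁ + b·p₂ ≈ (-0.990, 0.127, -0.057); φ = arcsin(p_z) ≈ -3.26°, λ = atan2(p_y, p_x) ≈ 172.71°.

≈ 3.3°S, 172.7°E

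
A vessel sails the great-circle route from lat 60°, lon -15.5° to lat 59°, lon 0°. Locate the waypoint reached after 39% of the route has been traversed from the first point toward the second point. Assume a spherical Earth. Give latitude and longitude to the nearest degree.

Write both endpoints as unit vectors p₁, p₂ with components (cos φ cos λ, cos φ sin λ, sin φ).
The central angle between the endpoints is δ = arccos(p₁·p₂) ≈ 0.138 rad (7.9°).
Interpolate at f = 0.39 with slerp weights a = sin((1−f)δ)/sin δ ≈ 0.611, b = sin(fδ)/sin δ ≈ 0.391.
p = a·p₁ + b·p₂ ≈ (0.496, -0.082, 0.865); φ = arcsin(p_z) ≈ 59.83°, λ = atan2(p_y, p_x) ≈ -9.35°.

≈ lat 60°, lon -9°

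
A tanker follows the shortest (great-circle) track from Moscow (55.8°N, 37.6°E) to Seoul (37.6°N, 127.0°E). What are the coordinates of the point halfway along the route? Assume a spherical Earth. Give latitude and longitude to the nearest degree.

Convert each endpoint to a unit vector on the sphere (x = cos φ cos λ, y = cos φ sin λ, z = sin φ).
The central angle between the endpoints is δ = arccos(p₁·p₂) ≈ 1.036 rad (59.4°).
Interpolate at f = 1/2 with slerp weights a = sin((1−f)δ)/sin δ ≈ 0.576, b = sin(fδ)/sin δ ≈ 0.576.
p = a·p₁ + b·p₂ ≈ (-0.018, 0.562, 0.827); φ = arcsin(p_z) ≈ 55.81°, λ = atan2(p_y, p_x) ≈ 91.85°.

≈ 56°N, 92°E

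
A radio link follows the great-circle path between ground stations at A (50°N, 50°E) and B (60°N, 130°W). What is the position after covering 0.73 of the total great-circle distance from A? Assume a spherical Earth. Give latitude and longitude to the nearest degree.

≈ (79°N, 130°W)

The haversine formula gives a central angle δ ≈ 1.222 rad (70.0°) between the endpoints.
Interpolate at f = 0.73 with slerp weights a = sin((1−f)δ)/sin δ ≈ 0.345, b = sin(fδ)/sin δ ≈ 0.828.
p = a·p₁ + b·p₂ ≈ (-0.124, -0.147, 0.981); φ = arcsin(p_z) ≈ 78.90°, λ = atan2(p_y, p_x) ≈ -130.00°.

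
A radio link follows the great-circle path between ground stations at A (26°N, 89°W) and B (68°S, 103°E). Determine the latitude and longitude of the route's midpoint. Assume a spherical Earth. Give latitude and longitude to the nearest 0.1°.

From cos δ = sin φ₁ sin φ₂ + cos φ₁ cos φ₂ cos Δλ, the central angle is δ ≈ 2.398 rad (137.4°).
Interpolate at f = 1/2 with slerp weights a = sin((1−f)δ)/sin δ ≈ 1.376, b = sin(fδ)/sin δ ≈ 1.376.
p = a·p₁ + b·p₂ ≈ (-0.094, -0.734, -0.672); φ = arcsin(p_z) ≈ -42.26°, λ = atan2(p_y, p_x) ≈ -97.32°.

≈ (42.3°S, 97.3°W)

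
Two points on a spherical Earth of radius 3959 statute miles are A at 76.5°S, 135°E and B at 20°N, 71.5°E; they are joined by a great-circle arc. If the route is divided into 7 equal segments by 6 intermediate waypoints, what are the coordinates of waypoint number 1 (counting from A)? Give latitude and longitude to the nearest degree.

≈ 66°S, 103°E

Convert each endpoint to a unit vector on the sphere (x = cos φ cos λ, y = cos φ sin λ, z = sin φ).
The central angle between the endpoints is δ = arccos(p₁·p₂) ≈ 1.808 rad (103.6°).
Interpolate at f = 1/7 with slerp weights a = sin((1−f)δ)/sin δ ≈ 1.028, b = sin(fδ)/sin δ ≈ 0.263.
p = a·p₁ + b·p₂ ≈ (-0.091, 0.404, -0.910); φ = arcsin(p_z) ≈ -65.54°, λ = atan2(p_y, p_x) ≈ 102.76°.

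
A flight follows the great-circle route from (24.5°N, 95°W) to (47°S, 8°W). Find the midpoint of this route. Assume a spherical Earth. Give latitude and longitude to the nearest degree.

Write both endpoints as unit vectors p₁, p₂ with components (cos φ cos λ, cos φ sin λ, sin φ).
The central angle between the endpoints is δ = arccos(p₁·p₂) ≈ 1.845 rad (105.7°).
Interpolate at f = 1/2 with slerp weights a = sin((1−f)δ)/sin δ ≈ 0.828, b = sin(fδ)/sin δ ≈ 0.828.
p = a·p₁ + b·p₂ ≈ (0.494, -0.829, -0.262); φ = arcsin(p_z) ≈ -15.20°, λ = atan2(p_y, p_x) ≈ -59.24°.

≈ (15°S, 59°W)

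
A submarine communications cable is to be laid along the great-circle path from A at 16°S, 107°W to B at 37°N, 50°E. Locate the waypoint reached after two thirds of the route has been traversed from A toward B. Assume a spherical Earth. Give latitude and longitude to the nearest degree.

≈ 51°N, 20°W

Convert each endpoint to a unit vector on the sphere (x = cos φ cos λ, y = cos φ sin λ, z = sin φ).
The central angle between the endpoints is δ = arccos(p₁·p₂) ≈ 2.631 rad (150.8°).
Interpolate at f = 2/3 with slerp weights a = sin((1−f)δ)/sin δ ≈ 1.574, b = sin(fδ)/sin δ ≈ 2.013.
p = a·p₁ + b·p₂ ≈ (0.591, -0.215, 0.777); φ = arcsin(p_z) ≈ 51.03°, λ = atan2(p_y, p_x) ≈ -20.03°.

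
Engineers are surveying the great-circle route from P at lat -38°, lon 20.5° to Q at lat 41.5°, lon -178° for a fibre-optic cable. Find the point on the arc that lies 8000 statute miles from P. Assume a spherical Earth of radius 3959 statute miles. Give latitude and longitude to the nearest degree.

≈ lat 30°, lon 121°

Convert each endpoint to a unit vector on the sphere (x = cos φ cos λ, y = cos φ sin λ, z = sin φ).
The central angle between the endpoints is δ = arccos(p₁·p₂) ≈ 2.886 rad (165.4°). The total great-circle distance is δ·R ≈ 2.886 × 3959 ≈ 11428 mi, so the target fraction is f = 8000/11428 ≈ 0.700.
Interpolate at f ≈ 0.700 with slerp weights a = sin((1−f)δ)/sin δ ≈ 3.018, b = sin(fδ)/sin δ ≈ 3.568.
p = a·p₁ + b·p₂ ≈ (-0.443, 0.740, 0.506); φ = arcsin(p_z) ≈ 30.43°, λ = atan2(p_y, p_x) ≈ 120.94°.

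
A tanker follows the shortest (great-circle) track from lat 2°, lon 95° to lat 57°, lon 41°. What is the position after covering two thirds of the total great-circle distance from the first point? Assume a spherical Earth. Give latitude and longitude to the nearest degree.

≈ lat 41°, lon 68°

From cos δ = sin φ₁ sin φ₂ + cos φ₁ cos φ₂ cos Δλ, the central angle is δ ≈ 1.214 rad (69.6°).
Interpolate at f = 2/3 with slerp weights a = sin((1−f)δ)/sin δ ≈ 0.420, b = sin(fδ)/sin δ ≈ 0.772.
p = a·p₁ + b·p₂ ≈ (0.281, 0.694, 0.663); φ = arcsin(p_z) ≈ 41.49°, λ = atan2(p_y, p_x) ≈ 67.97°.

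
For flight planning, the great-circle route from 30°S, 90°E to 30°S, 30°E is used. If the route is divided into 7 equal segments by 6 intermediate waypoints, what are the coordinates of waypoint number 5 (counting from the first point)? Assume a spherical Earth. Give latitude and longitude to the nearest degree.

From cos δ = sin φ₁ sin φ₂ + cos φ₁ cos φ₂ cos Δλ, the central angle is δ ≈ 0.896 rad (51.3°).
Interpolate at f = 5/7 with slerp weights a = sin((1−f)δ)/sin δ ≈ 0.324, b = sin(fδ)/sin δ ≈ 0.765.
p = a·p₁ + b·p₂ ≈ (0.574, 0.612, -0.545); φ = arcsin(p_z) ≈ -32.99°, λ = atan2(p_y, p_x) ≈ 46.85°.

≈ 33°S, 47°E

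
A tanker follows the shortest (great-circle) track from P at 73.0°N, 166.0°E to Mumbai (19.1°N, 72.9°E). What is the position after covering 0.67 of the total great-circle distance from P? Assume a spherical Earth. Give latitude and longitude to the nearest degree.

The haversine formula gives a central angle δ ≈ 1.268 rad (72.7°) between the endpoints.
Interpolate at f = 0.67 with slerp weights a = sin((1−f)δ)/sin δ ≈ 0.426, b = sin(fδ)/sin δ ≈ 0.787.
p = a·p₁ + b·p₂ ≈ (0.098, 0.741, 0.665); φ = arcsin(p_z) ≈ 41.65°, λ = atan2(p_y, p_x) ≈ 82.48°.

≈ 42°N, 82°E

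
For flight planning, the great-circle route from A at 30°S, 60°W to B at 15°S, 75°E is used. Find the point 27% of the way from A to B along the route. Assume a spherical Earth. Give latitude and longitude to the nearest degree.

≈ 46°S, 25°W

The haversine formula gives a central angle δ ≈ 2.051 rad (117.5°) between the endpoints.
Interpolate at f = 0.27 with slerp weights a = sin((1−f)δ)/sin δ ≈ 1.125, b = sin(fδ)/sin δ ≈ 0.593.
p = a·p₁ + b·p₂ ≈ (0.635, -0.290, -0.716); φ = arcsin(p_z) ≈ -45.71°, λ = atan2(p_y, p_x) ≈ -24.55°.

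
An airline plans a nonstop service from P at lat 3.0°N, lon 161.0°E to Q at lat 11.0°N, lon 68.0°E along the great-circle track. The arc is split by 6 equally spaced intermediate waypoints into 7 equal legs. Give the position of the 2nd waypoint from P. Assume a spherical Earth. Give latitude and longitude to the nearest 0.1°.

Convert each endpoint to a unit vector on the sphere (x = cos φ cos λ, y = cos φ sin λ, z = sin φ).
The central angle between the endpoints is δ = arccos(p₁·p₂) ≈ 1.612 rad (92.4°).
Interpolate at f = 2/7 with slerp weights a = sin((1−f)δ)/sin δ ≈ 0.914, b = sin(fδ)/sin δ ≈ 0.445.
p = a·p₁ + b·p₂ ≈ (-0.700, 0.702, 0.133); φ = arcsin(p_z) ≈ 7.63°, λ = atan2(p_y, p_x) ≈ 134.90°.

≈ lat 7.6°N, lon 134.9°E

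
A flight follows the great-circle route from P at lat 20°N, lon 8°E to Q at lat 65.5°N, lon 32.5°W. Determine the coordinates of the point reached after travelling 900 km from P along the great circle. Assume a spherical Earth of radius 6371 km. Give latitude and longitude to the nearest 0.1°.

From cos δ = sin φ₁ sin φ₂ + cos φ₁ cos φ₂ cos Δλ, the central angle is δ ≈ 0.918 rad (52.6°). The total great-circle distance is δ·R ≈ 0.918 × 6371 ≈ 5848 km, so the target fraction is f = 900/5848 ≈ 0.154.
Interpolate at f ≈ 0.154 with slerp weights a = sin((1−f)δ)/sin δ ≈ 0.882, b = sin(fδ)/sin δ ≈ 0.177.
p = a·p₁ + b·p₂ ≈ (0.883, 0.076, 0.463); φ = arcsin(p_z) ≈ 27.59°, λ = atan2(p_y, p_x) ≈ 4.91°.

≈ lat 27.6°N, lon 4.9°E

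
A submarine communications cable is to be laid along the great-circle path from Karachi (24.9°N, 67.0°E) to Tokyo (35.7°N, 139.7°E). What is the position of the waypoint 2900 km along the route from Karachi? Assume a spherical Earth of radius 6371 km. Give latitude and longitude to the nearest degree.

≈ 35°N, 95°E

Convert each endpoint to a unit vector on the sphere (x = cos φ cos λ, y = cos φ sin λ, z = sin φ).
The central angle between the endpoints is δ = arccos(p₁·p₂) ≈ 1.087 rad (62.3°). The total great-circle distance is δ·R ≈ 1.087 × 6371 ≈ 6928 km, so the target fraction is f = 2900/6928 ≈ 0.419.
Interpolate at f ≈ 0.419 with slerp weights a = sin((1−f)δ)/sin δ ≈ 0.667, b = sin(fδ)/sin δ ≈ 0.497.
p = a·p₁ + b·p₂ ≈ (-0.071, 0.818, 0.571); φ = arcsin(p_z) ≈ 34.80°, λ = atan2(p_y, p_x) ≈ 94.96°.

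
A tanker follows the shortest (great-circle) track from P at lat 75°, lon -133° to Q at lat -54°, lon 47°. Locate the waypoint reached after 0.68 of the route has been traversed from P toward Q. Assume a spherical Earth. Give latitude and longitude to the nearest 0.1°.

≈ lat -3.1°, lon 47.0°

The haversine formula gives a central angle δ ≈ 2.775 rad (159.0°) between the endpoints.
Interpolate at f = 0.68 with slerp weights a = sin((1−f)δ)/sin δ ≈ 2.165, b = sin(fδ)/sin δ ≈ 2.652.
p = a·p₁ + b·p₂ ≈ (0.681, 0.730, -0.054); φ = arcsin(p_z) ≈ -3.12°, λ = atan2(p_y, p_x) ≈ 47.00°.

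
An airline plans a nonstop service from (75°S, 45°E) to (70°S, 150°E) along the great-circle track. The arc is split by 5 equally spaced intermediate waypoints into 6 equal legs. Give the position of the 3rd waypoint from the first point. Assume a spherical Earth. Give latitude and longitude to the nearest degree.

≈ (79°S, 108°E)

Convert each endpoint to a unit vector on the sphere (x = cos φ cos λ, y = cos φ sin λ, z = sin φ).
The central angle between the endpoints is δ = arccos(p₁·p₂) ≈ 0.485 rad (27.8°).
Interpolate at f = 3/6 with slerp weights a = sin((1−f)δ)/sin δ ≈ 0.515, b = sin(fδ)/sin δ ≈ 0.515.
p = a·p₁ + b·p₂ ≈ (-0.058, 0.182, -0.982); φ = arcsin(p_z) ≈ -78.96°, λ = atan2(p_y, p_x) ≈ 107.73°.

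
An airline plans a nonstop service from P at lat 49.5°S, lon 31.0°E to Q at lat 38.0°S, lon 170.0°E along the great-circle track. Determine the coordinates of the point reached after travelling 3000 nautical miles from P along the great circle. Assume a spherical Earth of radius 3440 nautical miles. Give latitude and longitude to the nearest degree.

≈ lat 66°S, lon 132°E

Write both endpoints as unit vectors p₁, p₂ with components (cos φ cos λ, cos φ sin λ, sin φ).
The central angle between the endpoints is δ = arccos(p₁·p₂) ≈ 1.489 rad (85.3°). The total great-circle distance is δ·R ≈ 1.489 × 3440 ≈ 5121 nmi, so the target fraction is f = 3000/5121 ≈ 0.586.
Interpolate at f ≈ 0.586 with slerp weights a = sin((1−f)δ)/sin δ ≈ 0.580, b = sin(fδ)/sin δ ≈ 0.768.
p = a·p₁ + b·p₂ ≈ (-0.273, 0.299, -0.914); φ = arcsin(p_z) ≈ -66.10°, λ = atan2(p_y, p_x) ≈ 132.39°.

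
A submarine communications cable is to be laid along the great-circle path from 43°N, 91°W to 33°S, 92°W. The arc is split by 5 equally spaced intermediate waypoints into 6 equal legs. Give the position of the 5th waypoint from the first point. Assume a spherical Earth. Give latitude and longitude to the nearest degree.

Write both endpoints as unit vectors p₁, p₂ with components (cos φ cos λ, cos φ sin λ, sin φ).
The central angle between the endpoints is δ = arccos(p₁·p₂) ≈ 1.327 rad (76.0°).
Interpolate at f = 5/6 with slerp weights a = sin((1−f)δ)/sin δ ≈ 0.226, b = sin(fδ)/sin δ ≈ 0.921.
p = a·p₁ + b·p₂ ≈ (-0.030, -0.937, -0.347); φ = arcsin(p_z) ≈ -20.33°, λ = atan2(p_y, p_x) ≈ -91.82°.

≈ 20°S, 92°W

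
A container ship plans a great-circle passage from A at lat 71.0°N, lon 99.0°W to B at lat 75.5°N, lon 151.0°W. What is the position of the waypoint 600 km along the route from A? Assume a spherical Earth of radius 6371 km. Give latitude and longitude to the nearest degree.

From cos δ = sin φ₁ sin φ₂ + cos φ₁ cos φ₂ cos Δλ, the central angle is δ ≈ 0.263 rad (15.1°). The total great-circle distance is δ·R ≈ 0.263 × 6371 ≈ 1676 km, so the target fraction is f = 600/1676 ≈ 0.358.
Interpolate at f ≈ 0.358 with slerp weights a = sin((1−f)δ)/sin δ ≈ 0.646, b = sin(fδ)/sin δ ≈ 0.362.
p = a·p₁ + b·p₂ ≈ (-0.112, -0.252, 0.961); φ = arcsin(p_z) ≈ 74.00°, λ = atan2(p_y, p_x) ≈ -114.00°.

≈ lat 74°N, lon 114°W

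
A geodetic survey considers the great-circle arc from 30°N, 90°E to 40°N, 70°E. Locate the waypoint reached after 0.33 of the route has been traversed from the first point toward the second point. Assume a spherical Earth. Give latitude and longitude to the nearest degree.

≈ 34°N, 84°E

Convert each endpoint to a unit vector on the sphere (x = cos φ cos λ, y = cos φ sin λ, z = sin φ).
The central angle between the endpoints is δ = arccos(p₁·p₂) ≈ 0.334 rad (19.1°).
Interpolate at f = 0.33 with slerp weights a = sin((1−f)δ)/sin δ ≈ 0.677, b = sin(fδ)/sin δ ≈ 0.336.
p = a·p₁ + b·p₂ ≈ (0.088, 0.828, 0.554); φ = arcsin(p_z) ≈ 33.65°, λ = atan2(p_y, p_x) ≈ 83.94°.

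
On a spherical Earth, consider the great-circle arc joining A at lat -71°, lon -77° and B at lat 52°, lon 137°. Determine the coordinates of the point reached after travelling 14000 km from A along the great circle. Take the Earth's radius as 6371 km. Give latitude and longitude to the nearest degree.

Convert each endpoint to a unit vector on the sphere (x = cos φ cos λ, y = cos φ sin λ, z = sin φ).
The central angle between the endpoints is δ = arccos(p₁·p₂) ≈ 2.717 rad (155.7°). The total great-circle distance is δ·R ≈ 2.717 × 6371 ≈ 17311 km, so the target fraction is f = 14000/17311 ≈ 0.809.
Interpolate at f ≈ 0.809 with slerp weights a = sin((1−f)δ)/sin δ ≈ 1.206, b = sin(fδ)/sin δ ≈ 1.967.
p = a·p₁ + b·p₂ ≈ (-0.797, 0.443, 0.410); φ = arcsin(p_z) ≈ 24.19°, λ = atan2(p_y, p_x) ≈ 150.92°.

≈ lat 24°, lon 151°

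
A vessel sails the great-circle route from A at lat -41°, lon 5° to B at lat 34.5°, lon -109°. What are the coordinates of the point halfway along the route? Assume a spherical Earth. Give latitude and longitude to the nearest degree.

≈ lat -6°, lon -56°

Write both endpoints as unit vectors p₁, p₂ with components (cos φ cos λ, cos φ sin λ, sin φ).
The central angle between the endpoints is δ = arccos(p₁·p₂) ≈ 2.245 rad (128.7°).
Interpolate at f = 1/2 with slerp weights a = sin((1−f)δ)/sin δ ≈ 1.154, b = sin(fδ)/sin δ ≈ 1.154.
p = a·p₁ + b·p₂ ≈ (0.558, -0.823, -0.103); φ = arcsin(p_z) ≈ -5.94°, λ = atan2(p_y, p_x) ≈ -55.87°.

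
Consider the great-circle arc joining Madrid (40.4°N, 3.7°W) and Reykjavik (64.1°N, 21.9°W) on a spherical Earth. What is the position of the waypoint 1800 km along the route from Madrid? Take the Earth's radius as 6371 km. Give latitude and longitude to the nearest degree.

≈ (56°N, 13°W)

Convert each endpoint to a unit vector on the sphere (x = cos φ cos λ, y = cos φ sin λ, z = sin φ).
The central angle between the endpoints is δ = arccos(p₁·p₂) ≈ 0.453 rad (26.0°). The total great-circle distance is δ·R ≈ 0.453 × 6371 ≈ 2888 km, so the target fraction is f = 1800/2888 ≈ 0.623.
Interpolate at f ≈ 0.623 with slerp weights a = sin((1−f)δ)/sin δ ≈ 0.388, b = sin(fδ)/sin δ ≈ 0.637.
p = a·p₁ + b·p₂ ≈ (0.553, -0.123, 0.824); φ = arcsin(p_z) ≈ 55.50°, λ = atan2(p_y, p_x) ≈ -12.52°.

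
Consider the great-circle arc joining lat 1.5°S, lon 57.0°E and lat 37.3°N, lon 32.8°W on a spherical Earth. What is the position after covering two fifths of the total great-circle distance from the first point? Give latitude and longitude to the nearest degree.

Write both endpoints as unit vectors p₁, p₂ with components (cos φ cos λ, cos φ sin λ, sin φ).
The central angle between the endpoints is δ = arccos(p₁·p₂) ≈ 1.584 rad (90.7°).
Interpolate at f = 2/5 with slerp weights a = sin((1−f)δ)/sin δ ≈ 0.814, b = sin(fδ)/sin δ ≈ 0.592.
p = a·p₁ + b·p₂ ≈ (0.839, 0.427, 0.337); φ = arcsin(p_z) ≈ 19.72°, λ = atan2(p_y, p_x) ≈ 26.98°.

≈ lat 20°N, lon 27°E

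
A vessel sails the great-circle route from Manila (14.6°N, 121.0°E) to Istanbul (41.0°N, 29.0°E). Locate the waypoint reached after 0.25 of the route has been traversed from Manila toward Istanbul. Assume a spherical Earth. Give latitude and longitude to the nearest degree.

From cos δ = sin φ₁ sin φ₂ + cos φ₁ cos φ₂ cos Δλ, the central angle is δ ≈ 1.430 rad (82.0°).
Interpolate at f = 0.25 with slerp weights a = sin((1−f)δ)/sin δ ≈ 0.887, b = sin(fδ)/sin δ ≈ 0.354.
p = a·p₁ + b·p₂ ≈ (-0.209, 0.865, 0.456); φ = arcsin(p_z) ≈ 27.10°, λ = atan2(p_y, p_x) ≈ 103.57°.

≈ (27°N, 104°E)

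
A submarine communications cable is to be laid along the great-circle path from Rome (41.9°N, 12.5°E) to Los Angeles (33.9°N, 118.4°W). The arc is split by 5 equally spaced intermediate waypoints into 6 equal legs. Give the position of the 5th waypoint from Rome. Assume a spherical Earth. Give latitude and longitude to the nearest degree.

Convert each endpoint to a unit vector on the sphere (x = cos φ cos λ, y = cos φ sin λ, z = sin φ).
The central angle between the endpoints is δ = arccos(p₁·p₂) ≈ 1.603 rad (91.8°).
Interpolate at f = 5/6 with slerp weights a = sin((1−f)δ)/sin δ ≈ 0.264, b = sin(fδ)/sin δ ≈ 0.973.
p = a·p₁ + b·p₂ ≈ (-0.192, -0.668, 0.719); φ = arcsin(p_z) ≈ 45.98°, λ = atan2(p_y, p_x) ≈ -106.05°.

≈ (46°N, 106°W)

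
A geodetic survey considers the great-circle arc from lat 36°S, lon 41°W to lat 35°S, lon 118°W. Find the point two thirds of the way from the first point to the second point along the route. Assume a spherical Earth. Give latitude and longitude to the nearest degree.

Convert each endpoint to a unit vector on the sphere (x = cos φ cos λ, y = cos φ sin λ, z = sin φ).
The central angle between the endpoints is δ = arccos(p₁·p₂) ≈ 1.063 rad (60.9°).
Interpolate at f = 2/3 with slerp weights a = sin((1−f)δ)/sin δ ≈ 0.397, b = sin(fδ)/sin δ ≈ 0.745.
p = a·p₁ + b·p₂ ≈ (-0.044, -0.749, -0.661); φ = arcsin(p_z) ≈ -41.35°, λ = atan2(p_y, p_x) ≈ -93.36°.

≈ lat 41°S, lon 93°W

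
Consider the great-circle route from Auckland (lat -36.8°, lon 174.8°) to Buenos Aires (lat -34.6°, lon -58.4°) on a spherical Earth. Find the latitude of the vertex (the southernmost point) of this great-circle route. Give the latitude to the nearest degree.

≈ -58°

The great circle lies in the plane with unit normal n̂ = (p₁ × p₂)/|p₁ × p₂|.
Here n̂_z ≈ +0.529; the vertex latitude is φ_max = arccos|n̂_z| ≈ 58.1°.
Check via Clairaut: cos φ_max = |cos φ₁| · sin C = cos(36.8°)·sin(138.7°) ≈ 0.529, again giving ≈ 58.1°.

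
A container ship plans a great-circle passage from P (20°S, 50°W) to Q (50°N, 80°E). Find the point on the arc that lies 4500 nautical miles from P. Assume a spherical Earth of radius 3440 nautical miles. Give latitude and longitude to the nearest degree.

≈ (37°N, 2°E)

From cos δ = sin φ₁ sin φ₂ + cos φ₁ cos φ₂ cos Δλ, the central angle is δ ≈ 2.279 rad (130.6°). The total great-circle distance is δ·R ≈ 2.279 × 3440 ≈ 7839 nmi, so the target fraction is f = 4500/7839 ≈ 0.574.
Interpolate at f ≈ 0.574 with slerp weights a = sin((1−f)δ)/sin δ ≈ 1.086, b = sin(fδ)/sin δ ≈ 1.271.
p = a·p₁ + b·p₂ ≈ (0.798, 0.023, 0.602); φ = arcsin(p_z) ≈ 37.03°, λ = atan2(p_y, p_x) ≈ 1.63°.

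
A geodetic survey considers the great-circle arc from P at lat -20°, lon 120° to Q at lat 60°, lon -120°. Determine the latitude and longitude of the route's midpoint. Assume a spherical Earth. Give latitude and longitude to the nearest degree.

≈ lat 33°, lon 152°

Write both endpoints as unit vectors p₁, p₂ with components (cos φ cos λ, cos φ sin λ, sin φ).
The central angle between the endpoints is δ = arccos(p₁·p₂) ≈ 2.131 rad (122.1°).
Interpolate at f = 1/2 with slerp weights a = sin((1−f)δ)/sin δ ≈ 1.033, b = sin(fδ)/sin δ ≈ 1.033.
p = a·p₁ + b·p₂ ≈ (-0.743, 0.393, 0.541); φ = arcsin(p_z) ≈ 32.76°, λ = atan2(p_y, p_x) ≈ 152.12°.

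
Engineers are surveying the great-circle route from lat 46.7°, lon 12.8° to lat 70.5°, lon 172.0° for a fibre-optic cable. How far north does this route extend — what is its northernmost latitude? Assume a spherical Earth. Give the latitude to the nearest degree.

The great circle lies in the plane with unit normal n̂ = (p₁ × p₂)/|p₁ × p₂|.
Here n̂_z ≈ +0.092; the vertex latitude is φ_max = arccos|n̂_z| ≈ 84.7°.

≈ 85°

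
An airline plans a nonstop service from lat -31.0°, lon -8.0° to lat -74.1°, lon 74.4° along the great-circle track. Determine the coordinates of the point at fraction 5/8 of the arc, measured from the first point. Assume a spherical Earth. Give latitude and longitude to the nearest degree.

≈ lat -64°, lon 17°

The haversine formula gives a central angle δ ≈ 1.016 rad (58.2°) between the endpoints.
Interpolate at f = 5/8 with slerp weights a = sin((1−f)δ)/sin δ ≈ 0.438, b = sin(fδ)/sin δ ≈ 0.698.
p = a·p₁ + b·p₂ ≈ (0.423, 0.132, -0.897); φ = arcsin(p_z) ≈ -63.71°, λ = atan2(p_y, p_x) ≈ 17.33°.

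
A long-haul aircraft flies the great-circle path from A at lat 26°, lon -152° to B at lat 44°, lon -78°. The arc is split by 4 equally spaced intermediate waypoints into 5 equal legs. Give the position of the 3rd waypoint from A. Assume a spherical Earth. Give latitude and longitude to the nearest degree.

From cos δ = sin φ₁ sin φ₂ + cos φ₁ cos φ₂ cos Δλ, the central angle is δ ≈ 1.067 rad (61.1°).
Interpolate at f = 3/5 with slerp weights a = sin((1−f)δ)/sin δ ≈ 0.473, b = sin(fδ)/sin δ ≈ 0.682.
p = a·p₁ + b·p₂ ≈ (-0.273, -0.679, 0.681); φ = arcsin(p_z) ≈ 42.93°, λ = atan2(p_y, p_x) ≈ -111.90°.

≈ lat 43°, lon -112°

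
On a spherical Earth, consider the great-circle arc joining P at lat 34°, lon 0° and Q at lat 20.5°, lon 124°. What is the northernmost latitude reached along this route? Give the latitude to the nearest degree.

The great circle lies in the plane with unit normal n̂ = (p₁ × p₂)/|p₁ × p₂|.
Here n̂_z ≈ +0.663; the vertex latitude is φ_max = arccos|n̂_z| ≈ 48.5°.
Check via Clairaut: cos φ_max = |cos φ₁| · sin C = cos(34.0°)·sin(53.1°) ≈ 0.663, again giving ≈ 48.5°.

≈ 48°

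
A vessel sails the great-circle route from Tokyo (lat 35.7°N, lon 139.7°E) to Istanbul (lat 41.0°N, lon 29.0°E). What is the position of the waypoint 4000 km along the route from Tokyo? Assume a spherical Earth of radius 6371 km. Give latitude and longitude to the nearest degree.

≈ lat 54°N, lon 95°E

Write both endpoints as unit vectors p₁, p₂ with components (cos φ cos λ, cos φ sin λ, sin φ).
The central angle between the endpoints is δ = arccos(p₁·p₂) ≈ 1.404 rad (80.4°). The total great-circle distance is δ·R ≈ 1.404 × 6371 ≈ 8944 km, so the target fraction is f = 4000/8944 ≈ 0.447.
Interpolate at f ≈ 0.447 with slerp weights a = sin((1−f)δ)/sin δ ≈ 0.710, b = sin(fδ)/sin δ ≈ 0.596.
p = a·p₁ + b·p₂ ≈ (-0.047, 0.591, 0.805); φ = arcsin(p_z) ≈ 53.64°, λ = atan2(p_y, p_x) ≈ 94.52°.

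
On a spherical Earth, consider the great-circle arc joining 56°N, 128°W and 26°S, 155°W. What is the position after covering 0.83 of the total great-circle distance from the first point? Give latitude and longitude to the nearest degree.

The haversine formula gives a central angle δ ≈ 1.486 rad (85.2°) between the endpoints.
Interpolate at f = 0.83 with slerp weights a = sin((1−f)δ)/sin δ ≈ 0.251, b = sin(fδ)/sin δ ≈ 0.947.
p = a·p₁ + b·p₂ ≈ (-0.858, -0.470, -0.207); φ = arcsin(p_z) ≈ -11.96°, λ = atan2(p_y, p_x) ≈ -151.27°.

≈ 12°S, 151°W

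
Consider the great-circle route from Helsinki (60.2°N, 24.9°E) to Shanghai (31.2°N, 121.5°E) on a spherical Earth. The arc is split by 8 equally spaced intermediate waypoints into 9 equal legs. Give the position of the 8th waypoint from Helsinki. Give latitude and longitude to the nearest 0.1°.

From cos δ = sin φ₁ sin φ₂ + cos φ₁ cos φ₂ cos Δλ, the central angle is δ ≈ 1.159 rad (66.4°).
Interpolate at f = 8/9 with slerp weights a = sin((1−f)δ)/sin δ ≈ 0.140, b = sin(fδ)/sin δ ≈ 0.936.
p = a·p₁ + b·p₂ ≈ (-0.355, 0.712, 0.606); φ = arcsin(p_z) ≈ 37.32°, λ = atan2(p_y, p_x) ≈ 116.51°.

≈ 37.3°N, 116.5°E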